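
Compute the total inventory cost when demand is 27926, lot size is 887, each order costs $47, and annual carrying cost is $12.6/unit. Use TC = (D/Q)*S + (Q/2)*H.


TC = 27926/887 * 47 + 887/2 * 12.6

$7067.83


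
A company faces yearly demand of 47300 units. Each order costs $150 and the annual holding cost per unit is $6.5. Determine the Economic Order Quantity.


Formula: EOQ = sqrt(2 * D * S / H)
Numerator: 2 * 47300 * 150 = 14190000
2DS/H = 14190000 / 6.5 = 2183076.9
EOQ = sqrt(2183076.9) = 1477.5 units

1477.5 units


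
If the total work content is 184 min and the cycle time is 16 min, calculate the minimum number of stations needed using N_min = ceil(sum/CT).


Formula: N_min = ceil(Sum of Task Times / Cycle Time)
N_min = ceil(184 min / 16 min) = ceil(11.5)
N_min = 12 stations

12


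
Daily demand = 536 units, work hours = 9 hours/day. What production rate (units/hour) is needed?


Formula: Production Rate = Daily Demand / Available Hours
Rate = 536 units/day / 9 hours/day
Rate = 59.6 units/hour

59.6 units/hour


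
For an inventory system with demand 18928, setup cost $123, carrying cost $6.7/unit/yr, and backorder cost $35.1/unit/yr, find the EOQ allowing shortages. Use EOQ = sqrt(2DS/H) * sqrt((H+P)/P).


Formula: EOQ* = sqrt(2DS/H) * sqrt((H+P)/P)
Base EOQ = sqrt(2*18928*123/6.7) = 833.65 units
Correction = sqrt((6.7+35.1)/35.1) = 1.09128
EOQ* = 833.65 * 1.09128 = 909.7 units

909.7 units


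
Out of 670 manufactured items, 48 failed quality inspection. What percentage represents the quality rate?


Formula: Quality Rate = Good Pieces / Total Pieces * 100
Good pieces = 670 - 48 = 622
QR = 622 / 670 * 100 = 92.8%

92.8%


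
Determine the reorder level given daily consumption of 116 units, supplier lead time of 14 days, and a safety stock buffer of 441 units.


Formula: ROP = (Daily Demand * Lead Time) + Safety Stock
Demand during lead time = 116 * 14 = 1624 units
ROP = 1624 + 441 = 2065 units

2065 units


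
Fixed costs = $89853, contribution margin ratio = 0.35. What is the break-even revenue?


Formula: BER = Fixed Costs / Contribution Margin Ratio
BER = $89853 / 0.35
BER = $256722.86 (to the nearest cent)

$256722.86


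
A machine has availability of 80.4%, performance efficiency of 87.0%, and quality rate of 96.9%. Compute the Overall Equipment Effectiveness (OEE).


Formula: OEE = Availability * Performance * Quality / 10000
A * P = 80.4% * 87.0% / 100 = 69.95%
OEE = 69.95% * 96.9% / 100 = 67.8%

67.8%


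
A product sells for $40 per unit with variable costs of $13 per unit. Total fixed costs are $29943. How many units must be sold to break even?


Formula: BEQ = Fixed Costs / (Price - Variable Cost)
Contribution margin = $40 - $13 = $27/unit
BEQ = ceil($29943 / $27/unit) = ceil(1109.0) = 1109 units

1109 units


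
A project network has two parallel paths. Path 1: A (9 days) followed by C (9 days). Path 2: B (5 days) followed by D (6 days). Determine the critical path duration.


Path 1 = 9 + 9 = 18 days
Path 2 = 5 + 6 = 11 days
Duration = max(18, 11) = 18 days

18 days


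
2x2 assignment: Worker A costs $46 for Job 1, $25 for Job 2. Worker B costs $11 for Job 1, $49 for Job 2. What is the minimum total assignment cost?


Option 1: A->1 + B->2 = $46 + $49 = $95
Option 2: A->2 + B->1 = $25 + $11 = $36
Min cost = min($95, $36) = $36

$36


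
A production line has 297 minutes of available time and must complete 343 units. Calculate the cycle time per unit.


Formula: CT = Available Time / Number of Units
CT = 297 min / 343 units
CT = 0.87 min/unit

0.87 min/unit


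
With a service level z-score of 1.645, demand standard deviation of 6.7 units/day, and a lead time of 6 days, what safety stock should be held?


Formula: SS = z * sigma_d * sqrt(LT)
sqrt(LT) = sqrt(6) = 2.4495
SS = 1.645 * 6.7 * 2.4495
SS = 27.0 units

27.0 units


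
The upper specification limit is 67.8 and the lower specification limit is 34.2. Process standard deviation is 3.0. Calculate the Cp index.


Cp = (67.8 - 34.2) / (6 * 3.0)

1.87


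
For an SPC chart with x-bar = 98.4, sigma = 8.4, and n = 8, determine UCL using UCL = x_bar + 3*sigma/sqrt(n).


UCL = 98.4 + 3 * 8.4 / sqrt(8)

107.31


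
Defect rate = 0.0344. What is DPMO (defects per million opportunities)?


DPMO = defect_rate * 1000000 = 0.0344 * 1000000

34400


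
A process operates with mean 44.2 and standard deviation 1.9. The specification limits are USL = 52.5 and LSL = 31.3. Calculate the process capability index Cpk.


Cpu = (52.5 - 44.2) / (3 * 1.9) = 1.46
Cpl = (44.2 - 31.3) / (3 * 1.9) = 2.26
Cpk = min(1.46, 2.26) = 1.46

1.46


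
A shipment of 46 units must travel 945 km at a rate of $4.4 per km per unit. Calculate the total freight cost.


TC = dist * cost * units = 945 * 4.4 * 46 = $191268.00

$191268.00


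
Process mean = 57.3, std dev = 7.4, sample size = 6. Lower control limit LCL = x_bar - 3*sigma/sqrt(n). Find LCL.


LCL = 57.3 - 3 * 7.4 / sqrt(6)

48.24


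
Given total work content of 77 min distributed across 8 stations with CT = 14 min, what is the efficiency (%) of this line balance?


Formula: Efficiency = Sum of Task Times / (N_stations * CT) * 100
Total station capacity = 8 stations * 14 min = 112 min
Efficiency = 77 / 112 * 100 = 68.8%

68.8%


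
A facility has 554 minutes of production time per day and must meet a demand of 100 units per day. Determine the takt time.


Formula: Takt Time = Available Production Time / Customer Demand
Takt = 554 min/day / 100 units/day
Takt = 5.54 min/unit

5.54 min/unit


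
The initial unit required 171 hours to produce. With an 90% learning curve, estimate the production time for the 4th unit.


Formula: T_n = T_1 * (learning_rate)^(log2(n)) where learning_rate = rate/100
Doublings = log2(4) = 2
T_n = 171 * 0.9^2
T_n = 171 * 0.81 = 138.5 hours

138.5 hours


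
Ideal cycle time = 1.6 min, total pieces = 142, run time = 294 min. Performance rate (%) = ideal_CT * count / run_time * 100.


Formula: Performance = (Ideal CT * Total Count) / Run Time * 100
Ideal output time = 1.6 * 142 = 227.2 min
Performance = 227.2 / 294 * 100 = 77.3%

77.3%


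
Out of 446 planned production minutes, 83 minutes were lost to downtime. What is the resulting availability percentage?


Formula: Availability = (Planned Time - Downtime) / Planned Time * 100
Uptime = 446 - 83 = 363 min
Availability = 363 / 446 * 100 = 81.4%

81.4%


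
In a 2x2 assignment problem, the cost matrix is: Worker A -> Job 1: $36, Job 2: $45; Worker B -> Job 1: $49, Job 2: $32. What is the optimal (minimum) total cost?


Option 1: A->1 + B->2 = $36 + $32 = $68
Option 2: A->2 + B->1 = $45 + $49 = $94
Min cost = min($68, $94) = $68

$68


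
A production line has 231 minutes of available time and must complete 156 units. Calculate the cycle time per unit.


Formula: CT = Available Time / Number of Units
CT = 231 min / 156 units
CT = 1.48 min/unit

1.48 min/unit


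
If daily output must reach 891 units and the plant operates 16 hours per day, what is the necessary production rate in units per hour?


Formula: Production Rate = Daily Demand / Available Hours
Rate = 891 units/day / 16 hours/day
Rate = 55.7 units/hour

55.7 units/hour


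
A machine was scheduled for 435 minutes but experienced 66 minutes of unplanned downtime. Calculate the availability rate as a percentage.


Formula: Availability = (Planned Time - Downtime) / Planned Time * 100
Uptime = 435 - 66 = 369 min
Availability = 369 / 435 * 100 = 84.8%

84.8%


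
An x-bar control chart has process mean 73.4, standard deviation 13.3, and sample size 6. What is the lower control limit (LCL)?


LCL = 73.4 - 3 * 13.3 / sqrt(6)

57.11


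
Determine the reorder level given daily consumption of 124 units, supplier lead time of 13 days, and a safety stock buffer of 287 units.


Formula: ROP = (Daily Demand * Lead Time) + Safety Stock
Demand during lead time = 124 * 13 = 1612 units
ROP = 1612 + 287 = 1899 units

1899 units


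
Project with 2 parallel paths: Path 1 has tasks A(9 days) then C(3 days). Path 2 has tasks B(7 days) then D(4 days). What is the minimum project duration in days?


Path 1 = 9 + 3 = 12 days
Path 2 = 7 + 4 = 11 days
Duration = max(12, 11) = 12 days

12 days


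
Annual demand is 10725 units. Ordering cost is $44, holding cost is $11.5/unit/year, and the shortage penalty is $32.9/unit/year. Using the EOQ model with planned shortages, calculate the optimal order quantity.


Formula: EOQ* = sqrt(2DS/H) * sqrt((H+P)/P)
Base EOQ = sqrt(2*10725*44/11.5) = 286.48 units
Correction = sqrt((11.5+32.9)/32.9) = 1.1617
EOQ* = 286.48 * 1.1617 = 332.8 units

332.8 units


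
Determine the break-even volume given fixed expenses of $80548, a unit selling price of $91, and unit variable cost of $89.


Formula: BEQ = Fixed Costs / (Price - Variable Cost)
Contribution margin = $91 - $89 = $2/unit
BEQ = ceil($80548 / $2/unit) = ceil(40274.0) = 40274 units

40274 units


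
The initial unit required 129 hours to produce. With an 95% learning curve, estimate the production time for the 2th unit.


Formula: T_n = T_1 * (learning_rate)^(log2(n)) where learning_rate = rate/100
Doublings = log2(2) = 1
T_n = 129 * 0.95^1
T_n = 129 * 0.95 = 122.6 hours

122.6 hours


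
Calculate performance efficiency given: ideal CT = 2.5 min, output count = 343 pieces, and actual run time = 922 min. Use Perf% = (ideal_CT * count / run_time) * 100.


Formula: Performance = (Ideal CT * Total Count) / Run Time * 100
Ideal output time = 2.5 * 343 = 857.5 min
Performance = 857.5 / 922 * 100 = 93.0%

93.0%


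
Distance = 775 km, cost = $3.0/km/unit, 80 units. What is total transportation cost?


TC = dist * cost * units = 775 * 3.0 * 80 = $186000.00

$186000.00


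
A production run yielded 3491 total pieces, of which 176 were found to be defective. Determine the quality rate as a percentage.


Formula: Quality Rate = Good Pieces / Total Pieces * 100
Good pieces = 3491 - 176 = 3315
QR = 3315 / 3491 * 100 = 95.0%

95.0%


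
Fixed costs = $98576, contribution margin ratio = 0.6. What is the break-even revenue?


Formula: BER = Fixed Costs / Contribution Margin Ratio
BER = $98576 / 0.6
BER = $164293.33 (to the nearest cent)

$164293.33


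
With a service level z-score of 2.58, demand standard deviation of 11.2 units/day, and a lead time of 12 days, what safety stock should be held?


Formula: SS = z * sigma_d * sqrt(LT)
sqrt(LT) = sqrt(12) = 3.4641
SS = 2.58 * 11.2 * 3.4641
SS = 100.1 units

100.1 units


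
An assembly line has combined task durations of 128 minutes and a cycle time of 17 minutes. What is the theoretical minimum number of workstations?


Formula: N_min = ceil(Sum of Task Times / Cycle Time)
N_min = ceil(128 min / 17 min) = ceil(7.5294)
N_min = 8 stations

8


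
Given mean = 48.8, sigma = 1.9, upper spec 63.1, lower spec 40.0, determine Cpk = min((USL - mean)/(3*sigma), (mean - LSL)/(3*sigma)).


Cpu = (63.1 - 48.8) / (3 * 1.9) = 2.51
Cpl = (48.8 - 40.0) / (3 * 1.9) = 1.54
Cpk = min(2.51, 1.54) = 1.54

1.54


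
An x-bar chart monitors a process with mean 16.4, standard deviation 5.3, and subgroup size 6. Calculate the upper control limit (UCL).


UCL = 16.4 + 3 * 5.3 / sqrt(6)

22.89


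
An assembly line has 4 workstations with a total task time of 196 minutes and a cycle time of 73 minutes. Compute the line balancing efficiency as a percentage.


Formula: Efficiency = Sum of Task Times / (N_stations * CT) * 100
Total station capacity = 4 stations * 73 min = 292 min
Efficiency = 196 / 292 * 100 = 67.1%

67.1%


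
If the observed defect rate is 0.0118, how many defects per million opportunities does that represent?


DPMO = defect_rate * 1000000 = 0.0118 * 1000000

11800


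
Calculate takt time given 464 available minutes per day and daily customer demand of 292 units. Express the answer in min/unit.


Formula: Takt Time = Available Production Time / Customer Demand
Takt = 464 min/day / 292 units/day
Takt = 1.59 min/unit

1.59 min/unit


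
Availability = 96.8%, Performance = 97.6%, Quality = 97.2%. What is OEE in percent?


Formula: OEE = Availability * Performance * Quality / 10000
A * P = 96.8% * 97.6% / 100 = 94.48%
OEE = 94.48% * 97.2% / 100 = 91.8%

91.8%


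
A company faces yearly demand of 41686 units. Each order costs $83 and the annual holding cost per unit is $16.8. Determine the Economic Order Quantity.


Formula: EOQ = sqrt(2 * D * S / H)
Numerator: 2 * 41686 * 83 = 6919876
2DS/H = 6919876 / 16.8 = 411897.4
EOQ = sqrt(411897.4) = 641.8 units

641.8 units


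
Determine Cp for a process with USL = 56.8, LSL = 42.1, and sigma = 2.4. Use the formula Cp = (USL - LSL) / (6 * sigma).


Cp = (56.8 - 42.1) / (6 * 2.4)

1.02


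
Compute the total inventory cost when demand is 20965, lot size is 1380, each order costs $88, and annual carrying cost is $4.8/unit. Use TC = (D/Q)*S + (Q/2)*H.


TC = 20965/1380 * 88 + 1380/2 * 4.8

$4648.90


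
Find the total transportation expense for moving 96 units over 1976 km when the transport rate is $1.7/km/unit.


TC = dist * cost * units = 1976 * 1.7 * 96 = $322483.20

$322483.20


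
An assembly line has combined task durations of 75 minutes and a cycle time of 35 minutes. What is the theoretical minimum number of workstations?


Formula: N_min = ceil(Sum of Task Times / Cycle Time)
N_min = ceil(75 min / 35 min) = ceil(2.1429)
N_min = 3 stations

3


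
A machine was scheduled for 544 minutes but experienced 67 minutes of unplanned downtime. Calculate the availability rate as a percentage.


Formula: Availability = (Planned Time - Downtime) / Planned Time * 100
Uptime = 544 - 67 = 477 min
Availability = 477 / 544 * 100 = 87.7%

87.7%


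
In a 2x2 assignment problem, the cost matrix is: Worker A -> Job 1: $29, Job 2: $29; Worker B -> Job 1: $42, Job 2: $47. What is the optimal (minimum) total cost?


Option 1: A->1 + B->2 = $29 + $47 = $76
Option 2: A->2 + B->1 = $29 + $42 = $71
Min cost = min($76, $71) = $71

$71


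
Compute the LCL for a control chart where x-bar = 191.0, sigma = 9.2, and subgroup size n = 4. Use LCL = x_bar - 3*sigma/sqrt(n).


LCL = 191.0 - 3 * 9.2 / sqrt(4)

177.2


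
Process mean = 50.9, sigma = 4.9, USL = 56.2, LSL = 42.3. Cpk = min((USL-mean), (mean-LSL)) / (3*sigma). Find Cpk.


Cpu = (56.2 - 50.9) / (3 * 4.9) = 0.36
Cpl = (50.9 - 42.3) / (3 * 4.9) = 0.59
Cpk = min(0.36, 0.59) = 0.36

0.36


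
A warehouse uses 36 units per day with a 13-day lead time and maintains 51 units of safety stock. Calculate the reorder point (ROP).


Formula: ROP = (Daily Demand * Lead Time) + Safety Stock
Demand during lead time = 36 * 13 = 468 units
ROP = 468 + 51 = 519 units

519 units


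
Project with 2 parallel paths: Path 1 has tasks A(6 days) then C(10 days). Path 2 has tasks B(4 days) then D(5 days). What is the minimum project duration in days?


Path 1 = 6 + 10 = 16 days
Path 2 = 4 + 5 = 9 days
Duration = max(16, 9) = 16 days

16 days


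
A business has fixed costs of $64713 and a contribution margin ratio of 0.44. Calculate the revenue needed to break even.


Formula: BER = Fixed Costs / Contribution Margin Ratio
BER = $64713 / 0.44
BER = $147075.00 (to the nearest cent)

$147075.00


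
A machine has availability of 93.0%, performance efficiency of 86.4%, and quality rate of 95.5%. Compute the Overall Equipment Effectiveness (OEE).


Formula: OEE = Availability * Performance * Quality / 10000
A * P = 93.0% * 86.4% / 100 = 80.35%
OEE = 80.35% * 95.5% / 100 = 76.7%

76.7%


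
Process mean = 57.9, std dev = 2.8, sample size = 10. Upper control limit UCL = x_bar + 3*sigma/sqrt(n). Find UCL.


UCL = 57.9 + 3 * 2.8 / sqrt(10)

60.56


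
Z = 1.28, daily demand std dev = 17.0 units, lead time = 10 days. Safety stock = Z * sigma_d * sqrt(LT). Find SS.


Formula: SS = z * sigma_d * sqrt(LT)
sqrt(LT) = sqrt(10) = 3.1623
SS = 1.28 * 17.0 * 3.1623
SS = 68.8 units

68.8 units


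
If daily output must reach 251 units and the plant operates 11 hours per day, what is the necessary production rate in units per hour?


Formula: Production Rate = Daily Demand / Available Hours
Rate = 251 units/day / 11 hours/day
Rate = 22.8 units/hour

22.8 units/hour


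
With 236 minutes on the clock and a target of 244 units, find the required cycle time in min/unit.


Formula: CT = Available Time / Number of Units
CT = 236 min / 244 units
CT = 0.97 min/unit

0.97 min/unit


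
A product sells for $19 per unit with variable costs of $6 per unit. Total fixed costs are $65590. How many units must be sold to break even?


Formula: BEQ = Fixed Costs / (Price - Variable Cost)
Contribution margin = $19 - $6 = $13/unit
BEQ = ceil($65590 / $13/unit) = ceil(5045.38) = 5046 units

5046 units


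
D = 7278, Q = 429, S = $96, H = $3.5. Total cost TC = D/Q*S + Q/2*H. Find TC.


TC = 7278/429 * 96 + 429/2 * 3.5

$2379.39


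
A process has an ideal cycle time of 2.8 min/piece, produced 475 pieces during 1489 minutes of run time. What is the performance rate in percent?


Formula: Performance = (Ideal CT * Total Count) / Run Time * 100
Ideal output time = 2.8 * 475 = 1330.0 min
Performance = 1330.0 / 1489 * 100 = 89.3%

89.3%


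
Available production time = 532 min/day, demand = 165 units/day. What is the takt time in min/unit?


Formula: Takt Time = Available Production Time / Customer Demand
Takt = 532 min/day / 165 units/day
Takt = 3.22 min/unit

3.22 min/unit


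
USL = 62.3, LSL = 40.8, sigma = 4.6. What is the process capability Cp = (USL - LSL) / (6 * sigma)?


Cp = (62.3 - 40.8) / (6 * 4.6)

0.78


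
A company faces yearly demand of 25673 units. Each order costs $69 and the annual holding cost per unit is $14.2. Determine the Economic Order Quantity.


Formula: EOQ = sqrt(2 * D * S / H)
Numerator: 2 * 25673 * 69 = 3542874
2DS/H = 3542874 / 14.2 = 249498.2
EOQ = sqrt(249498.2) = 499.5 units

499.5 units


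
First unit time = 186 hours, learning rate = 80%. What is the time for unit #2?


Formula: T_n = T_1 * (learning_rate)^(log2(n)) where learning_rate = rate/100
Doublings = log2(2) = 1
T_n = 186 * 0.8^1
T_n = 186 * 0.8 = 148.8 hours

148.8 hours


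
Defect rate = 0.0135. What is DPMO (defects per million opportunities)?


DPMO = defect_rate * 1000000 = 0.0135 * 1000000

13500


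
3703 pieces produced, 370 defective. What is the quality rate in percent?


Formula: Quality Rate = Good Pieces / Total Pieces * 100
Good pieces = 3703 - 370 = 3333
QR = 3333 / 3703 * 100 = 90.0%

90.0%


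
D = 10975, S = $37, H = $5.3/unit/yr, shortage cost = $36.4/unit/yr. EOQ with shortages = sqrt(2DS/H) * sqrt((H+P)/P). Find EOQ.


Formula: EOQ* = sqrt(2DS/H) * sqrt((H+P)/P)
Base EOQ = sqrt(2*10975*37/5.3) = 391.45 units
Correction = sqrt((5.3+36.4)/36.4) = 1.07033
EOQ* = 391.45 * 1.07033 = 419.0 units

419.0 units


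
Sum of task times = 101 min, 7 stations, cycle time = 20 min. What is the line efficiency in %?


Formula: Efficiency = Sum of Task Times / (N_stations * CT) * 100
Total station capacity = 7 stations * 20 min = 140 min
Efficiency = 101 / 140 * 100 = 72.1%

72.1%


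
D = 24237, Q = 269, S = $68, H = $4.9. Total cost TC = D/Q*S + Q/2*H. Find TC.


TC = 24237/269 * 68 + 269/2 * 4.9

$6785.88


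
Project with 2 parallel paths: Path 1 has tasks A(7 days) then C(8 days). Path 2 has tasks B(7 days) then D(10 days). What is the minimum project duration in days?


Path 1 = 7 + 8 = 15 days
Path 2 = 7 + 10 = 17 days
Duration = max(15, 17) = 17 days

17 days


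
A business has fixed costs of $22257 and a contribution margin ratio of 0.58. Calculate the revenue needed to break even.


Formula: BER = Fixed Costs / Contribution Margin Ratio
BER = $22257 / 0.58
BER = $38374.14 (to the nearest cent)

$38374.14


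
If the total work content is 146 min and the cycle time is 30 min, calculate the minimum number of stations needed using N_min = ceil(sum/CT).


Formula: N_min = ceil(Sum of Task Times / Cycle Time)
N_min = ceil(146 min / 30 min) = ceil(4.8667)
N_min = 5 stations

5


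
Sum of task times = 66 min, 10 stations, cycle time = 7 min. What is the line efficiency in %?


Formula: Efficiency = Sum of Task Times / (N_stations * CT) * 100
Total station capacity = 10 stations * 7 min = 70 min
Efficiency = 66 / 70 * 100 = 94.3%

94.3%


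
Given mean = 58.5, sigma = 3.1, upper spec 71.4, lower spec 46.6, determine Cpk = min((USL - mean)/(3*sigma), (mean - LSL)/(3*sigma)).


Cpu = (71.4 - 58.5) / (3 * 3.1) = 1.39
Cpl = (58.5 - 46.6) / (3 * 3.1) = 1.28
Cpk = min(1.39, 1.28) = 1.28

1.28


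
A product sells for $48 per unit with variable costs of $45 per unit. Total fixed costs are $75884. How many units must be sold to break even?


Formula: BEQ = Fixed Costs / (Price - Variable Cost)
Contribution margin = $48 - $45 = $3/unit
BEQ = ceil($75884 / $3/unit) = ceil(25294.67) = 25295 units

25295 units


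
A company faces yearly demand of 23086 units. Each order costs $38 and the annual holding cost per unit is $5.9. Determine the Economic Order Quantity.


Formula: EOQ = sqrt(2 * D * S / H)
Numerator: 2 * 23086 * 38 = 1754536
2DS/H = 1754536 / 5.9 = 297379.0
EOQ = sqrt(297379.0) = 545.3 units

545.3 units


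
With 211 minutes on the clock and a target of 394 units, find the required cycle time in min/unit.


Formula: CT = Available Time / Number of Units
CT = 211 min / 394 units
CT = 0.54 min/unit

0.54 min/unit


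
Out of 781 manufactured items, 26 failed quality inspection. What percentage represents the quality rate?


Formula: Quality Rate = Good Pieces / Total Pieces * 100
Good pieces = 781 - 26 = 755
QR = 755 / 781 * 100 = 96.7%

96.7%


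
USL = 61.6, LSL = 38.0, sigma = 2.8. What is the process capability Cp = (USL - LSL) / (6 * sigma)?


Cp = (61.6 - 38.0) / (6 * 2.8)

1.4


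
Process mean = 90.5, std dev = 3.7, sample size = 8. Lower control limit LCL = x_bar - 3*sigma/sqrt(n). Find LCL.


LCL = 90.5 - 3 * 3.7 / sqrt(8)

86.58


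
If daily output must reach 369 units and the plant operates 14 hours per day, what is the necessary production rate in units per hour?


Formula: Production Rate = Daily Demand / Available Hours
Rate = 369 units/day / 14 hours/day
Rate = 26.4 units/hour

26.4 units/hour


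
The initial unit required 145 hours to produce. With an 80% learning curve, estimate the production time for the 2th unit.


Formula: T_n = T_1 * (learning_rate)^(log2(n)) where learning_rate = rate/100
Doublings = log2(2) = 1
T_n = 145 * 0.8^1
T_n = 145 * 0.8 = 116.0 hours

116.0 hours


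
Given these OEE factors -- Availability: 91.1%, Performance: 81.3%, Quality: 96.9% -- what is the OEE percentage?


Formula: OEE = Availability * Performance * Quality / 10000
A * P = 91.1% * 81.3% / 100 = 74.06%
OEE = 74.06% * 96.9% / 100 = 71.8%

71.8%


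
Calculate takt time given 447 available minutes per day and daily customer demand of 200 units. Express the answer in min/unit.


Formula: Takt Time = Available Production Time / Customer Demand
Takt = 447 min/day / 200 units/day
Takt = 2.24 min/unit

2.24 min/unit


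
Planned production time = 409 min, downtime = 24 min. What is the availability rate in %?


Formula: Availability = (Planned Time - Downtime) / Planned Time * 100
Uptime = 409 - 24 = 385 min
Availability = 385 / 409 * 100 = 94.1%

94.1%


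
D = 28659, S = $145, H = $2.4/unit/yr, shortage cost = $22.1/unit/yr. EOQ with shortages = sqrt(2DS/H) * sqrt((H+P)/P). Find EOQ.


Formula: EOQ* = sqrt(2DS/H) * sqrt((H+P)/P)
Base EOQ = sqrt(2*28659*145/2.4) = 1860.9 units
Correction = sqrt((2.4+22.1)/22.1) = 1.0529
EOQ* = 1860.9 * 1.0529 = 1959.3 units

1959.3 units


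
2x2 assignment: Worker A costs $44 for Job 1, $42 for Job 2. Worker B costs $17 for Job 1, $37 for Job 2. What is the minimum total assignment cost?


Option 1: A->1 + B->2 = $44 + $37 = $81
Option 2: A->2 + B->1 = $42 + $17 = $59
Min cost = min($81, $59) = $59

$59


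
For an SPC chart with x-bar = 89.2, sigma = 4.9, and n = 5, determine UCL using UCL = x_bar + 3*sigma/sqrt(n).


UCL = 89.2 + 3 * 4.9 / sqrt(5)

95.77


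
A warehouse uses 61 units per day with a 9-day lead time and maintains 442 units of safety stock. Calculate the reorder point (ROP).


Formula: ROP = (Daily Demand * Lead Time) + Safety Stock
Demand during lead time = 61 * 9 = 549 units
ROP = 549 + 442 = 991 units

991 units


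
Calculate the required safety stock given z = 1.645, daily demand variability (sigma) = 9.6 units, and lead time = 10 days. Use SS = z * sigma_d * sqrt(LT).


Formula: SS = z * sigma_d * sqrt(LT)
sqrt(LT) = sqrt(10) = 3.1623
SS = 1.645 * 9.6 * 3.1623
SS = 49.9 units

49.9 units


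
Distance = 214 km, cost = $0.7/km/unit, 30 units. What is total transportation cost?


TC = dist * cost * units = 214 * 0.7 * 30 = $4494.00

$4494.00


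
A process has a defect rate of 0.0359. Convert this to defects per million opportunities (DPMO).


DPMO = defect_rate * 1000000 = 0.0359 * 1000000

35900


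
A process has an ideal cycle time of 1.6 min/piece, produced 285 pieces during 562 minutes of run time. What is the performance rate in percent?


Formula: Performance = (Ideal CT * Total Count) / Run Time * 100
Ideal output time = 1.6 * 285 = 456.0 min
Performance = 456.0 / 562 * 100 = 81.1%

81.1%


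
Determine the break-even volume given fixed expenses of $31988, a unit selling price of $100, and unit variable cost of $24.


Formula: BEQ = Fixed Costs / (Price - Variable Cost)
Contribution margin = $100 - $24 = $76/unit
BEQ = ceil($31988 / $76/unit) = ceil(420.89) = 421 units

421 units


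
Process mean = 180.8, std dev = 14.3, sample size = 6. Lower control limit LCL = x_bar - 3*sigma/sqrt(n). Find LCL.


LCL = 180.8 - 3 * 14.3 / sqrt(6)

163.29


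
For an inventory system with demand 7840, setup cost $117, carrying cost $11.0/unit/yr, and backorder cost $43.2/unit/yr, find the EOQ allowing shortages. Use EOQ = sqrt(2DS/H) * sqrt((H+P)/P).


Formula: EOQ* = sqrt(2DS/H) * sqrt((H+P)/P)
Base EOQ = sqrt(2*7840*117/11.0) = 408.38 units
Correction = sqrt((11.0+43.2)/43.2) = 1.1201
EOQ* = 408.38 * 1.1201 = 457.4 units

457.4 units


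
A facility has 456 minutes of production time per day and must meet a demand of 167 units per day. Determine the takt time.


Formula: Takt Time = Available Production Time / Customer Demand
Takt = 456 min/day / 167 units/day
Takt = 2.73 min/unit

2.73 min/unit


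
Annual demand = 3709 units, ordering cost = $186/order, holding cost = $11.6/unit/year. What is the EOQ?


Formula: EOQ = sqrt(2 * D * S / H)
Numerator: 2 * 3709 * 186 = 1379748
2DS/H = 1379748 / 11.6 = 118943.8
EOQ = sqrt(118943.8) = 344.9 units

344.9 units


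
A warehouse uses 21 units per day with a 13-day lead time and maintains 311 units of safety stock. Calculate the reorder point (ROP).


Formula: ROP = (Daily Demand * Lead Time) + Safety Stock
Demand during lead time = 21 * 13 = 273 units
ROP = 273 + 311 = 584 units

584 units


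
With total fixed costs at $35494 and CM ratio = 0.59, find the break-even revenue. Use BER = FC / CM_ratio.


Formula: BER = Fixed Costs / Contribution Margin Ratio
BER = $35494 / 0.59
BER = $60159.32 (to the nearest cent)

$60159.32


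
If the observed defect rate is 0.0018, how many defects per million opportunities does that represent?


DPMO = defect_rate * 1000000 = 0.0018 * 1000000

1800


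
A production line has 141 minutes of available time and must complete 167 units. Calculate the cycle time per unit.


Formula: CT = Available Time / Number of Units
CT = 141 min / 167 units
CT = 0.84 min/unit

0.84 min/unit


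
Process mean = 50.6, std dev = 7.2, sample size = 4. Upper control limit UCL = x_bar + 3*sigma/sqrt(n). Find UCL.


UCL = 50.6 + 3 * 7.2 / sqrt(4)

61.4


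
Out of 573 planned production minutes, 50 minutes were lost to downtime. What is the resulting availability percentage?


Formula: Availability = (Planned Time - Downtime) / Planned Time * 100
Uptime = 573 - 50 = 523 min
Availability = 523 / 573 * 100 = 91.3%

91.3%


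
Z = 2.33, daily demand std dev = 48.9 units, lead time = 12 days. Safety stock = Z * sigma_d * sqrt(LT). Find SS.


Formula: SS = z * sigma_d * sqrt(LT)
sqrt(LT) = sqrt(12) = 3.4641
SS = 2.33 * 48.9 * 3.4641
SS = 394.7 units

394.7 units


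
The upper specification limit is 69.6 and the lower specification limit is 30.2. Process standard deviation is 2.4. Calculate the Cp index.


Cp = (69.6 - 30.2) / (6 * 2.4)

2.74


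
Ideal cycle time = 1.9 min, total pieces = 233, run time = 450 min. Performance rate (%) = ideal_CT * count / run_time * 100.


Formula: Performance = (Ideal CT * Total Count) / Run Time * 100
Ideal output time = 1.9 * 233 = 442.7 min
Performance = 442.7 / 450 * 100 = 98.4%

98.4%


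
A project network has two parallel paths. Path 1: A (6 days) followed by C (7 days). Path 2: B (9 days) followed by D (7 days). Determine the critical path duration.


Path 1 = 6 + 7 = 13 days
Path 2 = 9 + 7 = 16 days
Duration = max(13, 16) = 16 days

16 days


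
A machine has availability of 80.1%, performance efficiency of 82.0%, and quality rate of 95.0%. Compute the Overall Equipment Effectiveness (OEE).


Formula: OEE = Availability * Performance * Quality / 10000
A * P = 80.1% * 82.0% / 100 = 65.68%
OEE = 65.68% * 95.0% / 100 = 62.4%

62.4%


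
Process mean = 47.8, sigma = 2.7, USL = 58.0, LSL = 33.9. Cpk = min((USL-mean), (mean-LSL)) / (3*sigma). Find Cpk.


Cpu = (58.0 - 47.8) / (3 * 2.7) = 1.26
Cpl = (47.8 - 33.9) / (3 * 2.7) = 1.72
Cpk = min(1.26, 1.72) = 1.26

1.26


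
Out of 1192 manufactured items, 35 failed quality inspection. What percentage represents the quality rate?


Formula: Quality Rate = Good Pieces / Total Pieces * 100
Good pieces = 1192 - 35 = 1157
QR = 1157 / 1192 * 100 = 97.1%

97.1%


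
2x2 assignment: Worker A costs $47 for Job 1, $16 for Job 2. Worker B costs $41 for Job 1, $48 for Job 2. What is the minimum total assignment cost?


Option 1: A->1 + B->2 = $47 + $48 = $95
Option 2: A->2 + B->1 = $16 + $41 = $57
Min cost = min($95, $57) = $57

$57


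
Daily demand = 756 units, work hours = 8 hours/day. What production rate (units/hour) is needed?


Formula: Production Rate = Daily Demand / Available Hours
Rate = 756 units/day / 8 hours/day
Rate = 94.5 units/hour

94.5 units/hour


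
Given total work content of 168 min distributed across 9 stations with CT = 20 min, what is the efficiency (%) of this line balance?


Formula: Efficiency = Sum of Task Times / (N_stations * CT) * 100
Total station capacity = 9 stations * 20 min = 180 min
Efficiency = 168 / 180 * 100 = 93.3%

93.3%


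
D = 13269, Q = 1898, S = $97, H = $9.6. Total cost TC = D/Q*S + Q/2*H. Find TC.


TC = 13269/1898 * 97 + 1898/2 * 9.6

$9788.53


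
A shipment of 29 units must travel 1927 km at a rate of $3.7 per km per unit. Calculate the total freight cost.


TC = dist * cost * units = 1927 * 3.7 * 29 = $206767.10

$206767.10


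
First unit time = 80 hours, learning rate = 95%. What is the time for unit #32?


Formula: T_n = T_1 * (learning_rate)^(log2(n)) where learning_rate = rate/100
Doublings = log2(32) = 5
T_n = 80 * 0.95^5
T_n = 80 * 0.7738 = 61.9 hours

61.9 hours


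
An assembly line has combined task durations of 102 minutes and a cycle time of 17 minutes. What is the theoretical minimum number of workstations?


Formula: N_min = ceil(Sum of Task Times / Cycle Time)
N_min = ceil(102 min / 17 min) = ceil(6.0)
N_min = 6 stations

6


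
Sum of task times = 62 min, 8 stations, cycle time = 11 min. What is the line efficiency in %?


Formula: Efficiency = Sum of Task Times / (N_stations * CT) * 100
Total station capacity = 8 stations * 11 min = 88 min
Efficiency = 62 / 88 * 100 = 70.5%

70.5%


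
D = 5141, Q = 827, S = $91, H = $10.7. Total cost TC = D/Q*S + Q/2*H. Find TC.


TC = 5141/827 * 91 + 827/2 * 10.7

$4990.15


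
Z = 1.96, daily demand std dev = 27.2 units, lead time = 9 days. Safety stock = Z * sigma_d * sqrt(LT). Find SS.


Formula: SS = z * sigma_d * sqrt(LT)
sqrt(LT) = sqrt(9) = 3.0
SS = 1.96 * 27.2 * 3.0
SS = 159.9 units

159.9 units


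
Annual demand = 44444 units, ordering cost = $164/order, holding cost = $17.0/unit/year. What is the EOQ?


Formula: EOQ = sqrt(2 * D * S / H)
Numerator: 2 * 44444 * 164 = 14577632
2DS/H = 14577632 / 17.0 = 857507.8
EOQ = sqrt(857507.8) = 926.0 units

926.0 units


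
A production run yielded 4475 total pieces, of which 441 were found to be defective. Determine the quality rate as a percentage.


Formula: Quality Rate = Good Pieces / Total Pieces * 100
Good pieces = 4475 - 441 = 4034
QR = 4034 / 4475 * 100 = 90.1%

90.1%


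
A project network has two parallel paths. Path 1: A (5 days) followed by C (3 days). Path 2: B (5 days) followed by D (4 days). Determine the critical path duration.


Path 1 = 5 + 3 = 8 days
Path 2 = 5 + 4 = 9 days
Duration = max(8, 9) = 9 days

9 days


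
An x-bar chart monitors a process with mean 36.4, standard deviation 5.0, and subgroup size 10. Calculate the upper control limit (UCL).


UCL = 36.4 + 3 * 5.0 / sqrt(10)

41.14


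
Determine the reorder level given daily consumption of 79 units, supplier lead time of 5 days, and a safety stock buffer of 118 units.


Formula: ROP = (Daily Demand * Lead Time) + Safety Stock
Demand during lead time = 79 * 5 = 395 units
ROP = 395 + 118 = 513 units

513 units


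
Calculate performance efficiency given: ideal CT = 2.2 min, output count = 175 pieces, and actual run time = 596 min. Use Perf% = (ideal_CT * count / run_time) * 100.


Formula: Performance = (Ideal CT * Total Count) / Run Time * 100
Ideal output time = 2.2 * 175 = 385.0 min
Performance = 385.0 / 596 * 100 = 64.6%

64.6%


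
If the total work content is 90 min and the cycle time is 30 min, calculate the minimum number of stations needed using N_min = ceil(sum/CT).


Formula: N_min = ceil(Sum of Task Times / Cycle Time)
N_min = ceil(90 min / 30 min) = ceil(3.0)
N_min = 3 stations

3


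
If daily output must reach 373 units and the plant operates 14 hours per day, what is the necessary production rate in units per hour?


Formula: Production Rate = Daily Demand / Available Hours
Rate = 373 units/day / 14 hours/day
Rate = 26.6 units/hour

26.6 units/hour


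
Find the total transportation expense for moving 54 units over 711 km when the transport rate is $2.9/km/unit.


TC = dist * cost * units = 711 * 2.9 * 54 = $111342.60

$111342.60


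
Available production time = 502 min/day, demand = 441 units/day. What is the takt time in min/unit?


Formula: Takt Time = Available Production Time / Customer Demand
Takt = 502 min/day / 441 units/day
Takt = 1.14 min/unit

1.14 min/unit


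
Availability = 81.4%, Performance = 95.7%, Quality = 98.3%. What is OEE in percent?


Formula: OEE = Availability * Performance * Quality / 10000
A * P = 81.4% * 95.7% / 100 = 77.9%
OEE = 77.9% * 98.3% / 100 = 76.6%

76.6%


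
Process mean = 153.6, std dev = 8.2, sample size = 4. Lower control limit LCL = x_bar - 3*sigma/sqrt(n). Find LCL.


LCL = 153.6 - 3 * 8.2 / sqrt(4)

141.3


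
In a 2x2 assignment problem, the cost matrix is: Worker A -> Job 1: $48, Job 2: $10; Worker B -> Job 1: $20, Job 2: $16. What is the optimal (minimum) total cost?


Option 1: A->1 + B->2 = $48 + $16 = $64
Option 2: A->2 + B->1 = $10 + $20 = $30
Min cost = min($64, $30) = $30

$30


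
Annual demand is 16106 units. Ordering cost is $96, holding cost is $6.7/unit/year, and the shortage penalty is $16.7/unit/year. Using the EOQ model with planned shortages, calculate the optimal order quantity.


Formula: EOQ* = sqrt(2DS/H) * sqrt((H+P)/P)
Base EOQ = sqrt(2*16106*96/6.7) = 679.37 units
Correction = sqrt((6.7+16.7)/16.7) = 1.18372
EOQ* = 679.37 * 1.18372 = 804.2 units

804.2 units


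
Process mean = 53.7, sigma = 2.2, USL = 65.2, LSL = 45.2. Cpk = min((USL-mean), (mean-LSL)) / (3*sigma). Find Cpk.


Cpu = (65.2 - 53.7) / (3 * 2.2) = 1.74
Cpl = (53.7 - 45.2) / (3 * 2.2) = 1.29
Cpk = min(1.74, 1.29) = 1.29

1.29


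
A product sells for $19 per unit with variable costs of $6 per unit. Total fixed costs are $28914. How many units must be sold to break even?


Formula: BEQ = Fixed Costs / (Price - Variable Cost)
Contribution margin = $19 - $6 = $13/unit
BEQ = ceil($28914 / $13/unit) = ceil(2224.15) = 2225 units

2225 units


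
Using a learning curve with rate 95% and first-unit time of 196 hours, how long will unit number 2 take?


Formula: T_n = T_1 * (learning_rate)^(log2(n)) where learning_rate = rate/100
Doublings = log2(2) = 1
T_n = 196 * 0.95^1
T_n = 196 * 0.95 = 186.2 hours

186.2 hours


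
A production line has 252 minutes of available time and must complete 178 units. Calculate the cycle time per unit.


Formula: CT = Available Time / Number of Units
CT = 252 min / 178 units
CT = 1.42 min/unit

1.42 min/unit


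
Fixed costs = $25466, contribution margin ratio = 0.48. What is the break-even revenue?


Formula: BER = Fixed Costs / Contribution Margin Ratio
BER = $25466 / 0.48
BER = $53054.17 (to the nearest cent)

$53054.17


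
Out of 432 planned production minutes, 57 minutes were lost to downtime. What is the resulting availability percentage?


Formula: Availability = (Planned Time - Downtime) / Planned Time * 100
Uptime = 432 - 57 = 375 min
Availability = 375 / 432 * 100 = 86.8%

86.8%


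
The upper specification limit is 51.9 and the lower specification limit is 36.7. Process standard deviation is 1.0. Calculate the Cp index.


Cp = (51.9 - 36.7) / (6 * 1.0)

2.53


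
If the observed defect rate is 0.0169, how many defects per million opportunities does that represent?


DPMO = defect_rate * 1000000 = 0.0169 * 1000000

16900


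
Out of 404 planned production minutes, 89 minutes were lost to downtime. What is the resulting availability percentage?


Formula: Availability = (Planned Time - Downtime) / Planned Time * 100
Uptime = 404 - 89 = 315 min
Availability = 315 / 404 * 100 = 78.0%

78.0%


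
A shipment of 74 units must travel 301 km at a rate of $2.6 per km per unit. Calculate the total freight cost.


TC = dist * cost * units = 301 * 2.6 * 74 = $57912.40

$57912.40


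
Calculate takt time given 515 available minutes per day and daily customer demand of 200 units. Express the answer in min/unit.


Formula: Takt Time = Available Production Time / Customer Demand
Takt = 515 min/day / 200 units/day
Takt = 2.58 min/unit

2.58 min/unit


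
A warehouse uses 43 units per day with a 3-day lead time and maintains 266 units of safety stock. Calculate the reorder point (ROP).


Formula: ROP = (Daily Demand * Lead Time) + Safety Stock
Demand during lead time = 43 * 3 = 129 units
ROP = 129 + 266 = 395 units

395 units


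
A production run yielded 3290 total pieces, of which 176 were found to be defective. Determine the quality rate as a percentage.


Formula: Quality Rate = Good Pieces / Total Pieces * 100
Good pieces = 3290 - 176 = 3114
QR = 3114 / 3290 * 100 = 94.7%

94.7%


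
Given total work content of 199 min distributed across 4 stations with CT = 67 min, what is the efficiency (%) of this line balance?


Formula: Efficiency = Sum of Task Times / (N_stations * CT) * 100
Total station capacity = 4 stations * 67 min = 268 min
Efficiency = 199 / 268 * 100 = 74.3%

74.3%


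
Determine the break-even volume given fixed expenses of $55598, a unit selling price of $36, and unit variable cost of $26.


Formula: BEQ = Fixed Costs / (Price - Variable Cost)
Contribution margin = $36 - $26 = $10/unit
BEQ = ceil($55598 / $10/unit) = ceil(5559.8) = 5560 units

5560 units
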